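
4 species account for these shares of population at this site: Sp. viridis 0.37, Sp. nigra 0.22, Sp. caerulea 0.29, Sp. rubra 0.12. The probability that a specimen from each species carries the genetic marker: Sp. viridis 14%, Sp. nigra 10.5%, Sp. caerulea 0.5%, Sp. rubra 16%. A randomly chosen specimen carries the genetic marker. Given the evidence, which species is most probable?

Sp. viridis

By Bayes' rule, posterior ∝ prior × likelihood:
  Sp. viridis: 0.37 × 0.14 = 0.0518
  Sp. nigra: 0.22 × 0.105 = 0.0231
  Sp. caerulea: 0.29 × 0.005 = 0.00145
  Sp. rubra: 0.12 × 0.16 = 0.0192
Sum = 0.09555.
Largest term belongs to Sp. viridis, so Sp. viridis is most probable.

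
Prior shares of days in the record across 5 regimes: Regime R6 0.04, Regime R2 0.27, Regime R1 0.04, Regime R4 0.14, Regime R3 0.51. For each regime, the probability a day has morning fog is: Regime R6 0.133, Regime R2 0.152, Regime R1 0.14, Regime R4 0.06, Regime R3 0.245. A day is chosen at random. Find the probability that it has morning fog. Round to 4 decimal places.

Prior × likelihood for each hypothesis:
  Regime R6: 0.04 × 0.133 = 0.00532
  Regime R2: 0.27 × 0.152 = 0.04104
  Regime R1: 0.04 × 0.14 = 0.0056
  Regime R4: 0.14 × 0.06 = 0.0084
  Regime R3: 0.51 × 0.245 = 0.12495
P(fog) = 0.00532 + 0.04104 + 0.0056 + 0.0084 + 0.12495 = 0.18531 → 0.1853.

0.1853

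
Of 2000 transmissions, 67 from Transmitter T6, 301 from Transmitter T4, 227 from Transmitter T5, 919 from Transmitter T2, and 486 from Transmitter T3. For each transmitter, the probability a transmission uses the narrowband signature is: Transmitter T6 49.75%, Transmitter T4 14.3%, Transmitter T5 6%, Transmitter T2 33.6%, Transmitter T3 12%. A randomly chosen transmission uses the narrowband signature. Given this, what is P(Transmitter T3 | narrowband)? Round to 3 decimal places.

Unnormalized posteriors (prior × likelihood):
  Transmitter T6: 0.0335 × 0.4975 = 0.01666625
  Transmitter T4: 0.1505 × 0.143 = 0.0215215
  Transmitter T5: 0.1135 × 0.06 = 0.00681
  Transmitter T2: 0.4595 × 0.336 = 0.154392
  Transmitter T3: 0.243 × 0.12 = 0.02916
Total = 0.22854975.
P(Transmitter T3 | evidence) = 0.02916 / 0.22854975 ≈ 0.128.

0.128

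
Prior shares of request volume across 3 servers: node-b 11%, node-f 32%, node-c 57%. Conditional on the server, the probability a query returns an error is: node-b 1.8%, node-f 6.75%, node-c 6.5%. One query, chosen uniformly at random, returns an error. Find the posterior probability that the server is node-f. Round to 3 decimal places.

0.356

By Bayes' rule, posterior ∝ prior × likelihood:
  node-b: 0.11 × 0.018 = 0.00198
  node-f: 0.32 × 0.0675 = 0.0216
  node-c: 0.57 × 0.065 = 0.03705
Total = 0.06063.
P(node-f | evidence) = 0.0216 / 0.06063 ≈ 0.356.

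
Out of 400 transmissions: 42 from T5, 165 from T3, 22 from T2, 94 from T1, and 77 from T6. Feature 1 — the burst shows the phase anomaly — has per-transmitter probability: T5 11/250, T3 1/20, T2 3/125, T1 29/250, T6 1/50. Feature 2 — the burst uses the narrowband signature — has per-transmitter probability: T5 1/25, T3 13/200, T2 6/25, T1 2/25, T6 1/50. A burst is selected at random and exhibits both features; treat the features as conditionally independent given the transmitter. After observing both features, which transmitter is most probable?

T1

Compute prior × likelihood for every hypothesis:
  T5: 0.105 × 0.044 × 0.04 = 0.0001848
  T3: 0.4125 × 0.05 × 0.065 = 0.001340625
  T2: 0.055 × 0.024 × 0.24 = 0.0003168
  T1: 0.235 × 0.116 × 0.08 = 0.0021808
  T6: 0.1925 × 0.02 × 0.02 = 0.000077
Normalizing constant = 0.004100025.
Largest term belongs to T1, so T1 is most probable.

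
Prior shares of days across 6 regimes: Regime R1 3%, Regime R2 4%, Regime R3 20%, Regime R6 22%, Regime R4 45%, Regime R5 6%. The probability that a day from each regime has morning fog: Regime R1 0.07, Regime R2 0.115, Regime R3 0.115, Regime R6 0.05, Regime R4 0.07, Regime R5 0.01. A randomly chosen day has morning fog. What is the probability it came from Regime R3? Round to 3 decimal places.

Compute prior × likelihood for every hypothesis:
  Regime R1: 0.03 × 0.07 = 0.0021
  Regime R2: 0.04 × 0.115 = 0.0046
  Regime R3: 0.2 × 0.115 = 0.023
  Regime R6: 0.22 × 0.05 = 0.011
  Regime R4: 0.45 × 0.07 = 0.0315
  Regime R5: 0.06 × 0.01 = 0.0006
Sum = 0.0728.
P(Regime R3 | evidence) = 0.023 / 0.0728 ≈ 0.316.

0.316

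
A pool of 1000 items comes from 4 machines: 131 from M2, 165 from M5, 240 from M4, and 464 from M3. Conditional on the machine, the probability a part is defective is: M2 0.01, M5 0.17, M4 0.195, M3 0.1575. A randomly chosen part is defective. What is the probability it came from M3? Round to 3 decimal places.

By Bayes' rule, posterior ∝ prior × likelihood:
  M2: 0.131 × 0.01 = 0.00131
  M5: 0.165 × 0.17 = 0.02805
  M4: 0.24 × 0.195 = 0.0468
  M3: 0.464 × 0.1575 = 0.07308
Total = 0.14924.
P(M3 | evidence) = 0.07308 / 0.14924 ≈ 0.490.

0.490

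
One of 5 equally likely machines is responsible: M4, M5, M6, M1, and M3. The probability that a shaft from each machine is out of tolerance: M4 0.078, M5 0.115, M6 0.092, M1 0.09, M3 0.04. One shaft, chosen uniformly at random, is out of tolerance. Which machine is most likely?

M5

Since the prior is uniform, the posterior is proportional to the likelihood:
  M4: 0.078
  M5: 0.115
  M6: 0.092
  M1: 0.09
  M3: 0.04
Normalizing constant = 0.415.
Largest term belongs to M5, so M5 is most probable.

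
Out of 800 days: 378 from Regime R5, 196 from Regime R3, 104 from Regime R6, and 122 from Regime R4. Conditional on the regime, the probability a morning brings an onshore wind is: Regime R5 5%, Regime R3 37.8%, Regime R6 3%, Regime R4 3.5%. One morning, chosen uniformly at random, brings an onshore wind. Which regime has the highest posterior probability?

Regime R3

Prior × likelihood for each hypothesis:
  Regime R5: 0.4725 × 0.05 = 0.023625
  Regime R3: 0.245 × 0.378 = 0.09261
  Regime R6: 0.13 × 0.03 = 0.0039
  Regime R4: 0.1525 × 0.035 = 0.0053375
Total = 0.1254725.
Largest term belongs to Regime R3, so Regime R3 is most probable.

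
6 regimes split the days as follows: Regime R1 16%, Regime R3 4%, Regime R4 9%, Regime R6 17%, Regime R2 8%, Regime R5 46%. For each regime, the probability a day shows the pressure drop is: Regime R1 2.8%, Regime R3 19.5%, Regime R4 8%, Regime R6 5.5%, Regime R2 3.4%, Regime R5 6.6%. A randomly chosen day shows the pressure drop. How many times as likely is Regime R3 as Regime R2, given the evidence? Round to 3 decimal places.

Unnormalized posteriors (prior × likelihood):
  Regime R1: 0.16 × 0.028 = 0.00448
  Regime R3: 0.04 × 0.195 = 0.0078
  Regime R4: 0.09 × 0.08 = 0.0072
  Regime R6: 0.17 × 0.055 = 0.00935
  Regime R2: 0.08 × 0.034 = 0.00272
  Regime R5: 0.46 × 0.066 = 0.03036
Total = 0.06191.
The ratio is 0.0078 / 0.00272 (the normalizer cancels) = 2.868.

2.868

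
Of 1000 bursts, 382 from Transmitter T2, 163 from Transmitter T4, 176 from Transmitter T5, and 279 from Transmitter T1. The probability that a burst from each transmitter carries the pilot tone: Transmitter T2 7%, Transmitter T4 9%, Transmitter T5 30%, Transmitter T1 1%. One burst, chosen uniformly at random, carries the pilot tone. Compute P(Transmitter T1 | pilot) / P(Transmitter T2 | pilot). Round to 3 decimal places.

0.104

Unnormalized posteriors (prior × likelihood):
  Transmitter T2: 0.382 × 0.07 = 0.02674
  Transmitter T4: 0.163 × 0.09 = 0.01467
  Transmitter T5: 0.176 × 0.3 = 0.0528
  Transmitter T1: 0.279 × 0.01 = 0.00279
Total = 0.097.
The ratio is 0.00279 / 0.02674 (the normalizer cancels) = 0.104.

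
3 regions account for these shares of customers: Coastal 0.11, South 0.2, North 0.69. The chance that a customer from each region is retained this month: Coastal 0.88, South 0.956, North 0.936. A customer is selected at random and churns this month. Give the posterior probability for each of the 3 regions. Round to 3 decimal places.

Taking complements, P(churn | each) = Coastal 0.12, South 0.044, North 0.064.
Compute prior × likelihood for every hypothesis:
  Coastal: 0.11 × 0.12 = 0.0132
  South: 0.2 × 0.044 = 0.0088
  North: 0.69 × 0.064 = 0.04416
Normalizing constant = 0.06616.
P(Coastal | churn) = 0.0132/0.06616 ≈ 0.200
P(South | churn) = 0.0088/0.06616 ≈ 0.133
P(North | churn) = 0.04416/0.06616 ≈ 0.667
(Check: 0.200+0.133+0.667 = 1.000.)

Coastal 0.200, South 0.133, North 0.667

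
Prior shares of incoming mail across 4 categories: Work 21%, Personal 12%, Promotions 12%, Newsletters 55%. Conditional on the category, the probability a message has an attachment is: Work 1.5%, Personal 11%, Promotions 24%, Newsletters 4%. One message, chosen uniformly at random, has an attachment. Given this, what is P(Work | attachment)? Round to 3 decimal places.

By Bayes' rule, posterior ∝ prior × likelihood:
  Work: 0.21 × 0.015 = 0.00315
  Personal: 0.12 × 0.11 = 0.0132
  Promotions: 0.12 × 0.24 = 0.0288
  Newsletters: 0.55 × 0.04 = 0.022
Normalizing constant = 0.06715.
P(Work | evidence) = 0.00315 / 0.06715 ≈ 0.047.

0.047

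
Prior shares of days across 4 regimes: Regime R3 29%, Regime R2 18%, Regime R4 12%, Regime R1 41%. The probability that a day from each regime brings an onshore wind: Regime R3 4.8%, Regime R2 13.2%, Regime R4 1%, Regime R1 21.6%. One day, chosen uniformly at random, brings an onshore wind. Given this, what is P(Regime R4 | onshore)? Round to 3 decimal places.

Compute prior × likelihood for every hypothesis:
  Regime R3: 0.29 × 0.048 = 0.01392
  Regime R2: 0.18 × 0.132 = 0.02376
  Regime R4: 0.12 × 0.01 = 0.0012
  Regime R1: 0.41 × 0.216 = 0.08856
Normalizing constant = 0.12744.
P(Regime R4 | evidence) = 0.0012 / 0.12744 ≈ 0.009.

0.009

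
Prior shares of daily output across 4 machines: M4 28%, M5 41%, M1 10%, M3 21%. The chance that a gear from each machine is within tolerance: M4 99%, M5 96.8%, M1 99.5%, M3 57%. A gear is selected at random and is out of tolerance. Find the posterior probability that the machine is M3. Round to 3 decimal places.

0.846

Taking complements, P(oversize | each) = M4 0.01, M5 0.032, M1 0.005, M3 0.43.
Unnormalized posteriors (prior × likelihood):
  M4: 0.28 × 0.01 = 0.0028
  M5: 0.41 × 0.032 = 0.01312
  M1: 0.1 × 0.005 = 0.0005
  M3: 0.21 × 0.43 = 0.0903
Normalizing constant = 0.10672.
P(M3 | evidence) = 0.0903 / 0.10672 ≈ 0.846.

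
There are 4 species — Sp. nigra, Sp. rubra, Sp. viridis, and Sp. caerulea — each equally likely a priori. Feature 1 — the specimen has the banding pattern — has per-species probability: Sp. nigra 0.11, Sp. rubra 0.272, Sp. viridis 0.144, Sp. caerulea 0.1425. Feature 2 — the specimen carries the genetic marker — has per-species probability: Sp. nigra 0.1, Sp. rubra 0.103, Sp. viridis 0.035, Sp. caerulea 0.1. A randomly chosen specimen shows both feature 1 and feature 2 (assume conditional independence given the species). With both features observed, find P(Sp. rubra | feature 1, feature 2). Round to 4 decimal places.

0.4805

With a uniform prior (1/4 each), posterior ∝ likelihood:
  Sp. nigra: 0.11 × 0.1 = 0.011
  Sp. rubra: 0.272 × 0.103 = 0.028016
  Sp. viridis: 0.144 × 0.035 = 0.00504
  Sp. caerulea: 0.1425 × 0.1 = 0.01425
Total = 0.058306.
P(Sp. rubra | evidence) = 0.028016 / 0.058306 ≈ 0.4805.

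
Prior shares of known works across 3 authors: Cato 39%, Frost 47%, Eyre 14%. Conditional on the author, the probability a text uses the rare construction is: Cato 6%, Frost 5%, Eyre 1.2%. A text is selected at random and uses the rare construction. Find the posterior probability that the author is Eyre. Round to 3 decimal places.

Prior × likelihood for each hypothesis:
  Cato: 0.39 × 0.06 = 0.0234
  Frost: 0.47 × 0.05 = 0.0235
  Eyre: 0.14 × 0.012 = 0.00168
Normalizing constant = 0.04858.
P(Eyre | evidence) = 0.00168 / 0.04858 ≈ 0.035.

0.035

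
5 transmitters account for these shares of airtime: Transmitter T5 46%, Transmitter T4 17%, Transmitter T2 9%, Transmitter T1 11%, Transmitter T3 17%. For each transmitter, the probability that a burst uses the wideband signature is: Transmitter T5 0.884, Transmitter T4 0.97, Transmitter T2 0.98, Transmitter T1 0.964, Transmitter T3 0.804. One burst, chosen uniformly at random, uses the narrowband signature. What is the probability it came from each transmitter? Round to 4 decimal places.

Taking complements, P(narrowband | each) = Transmitter T5 0.116, Transmitter T4 0.03, Transmitter T2 0.02, Transmitter T1 0.036, Transmitter T3 0.196.
Unnormalized posteriors (prior × likelihood):
  Transmitter T5: 0.46 × 0.116 = 0.05336
  Transmitter T4: 0.17 × 0.03 = 0.0051
  Transmitter T2: 0.09 × 0.02 = 0.0018
  Transmitter T1: 0.11 × 0.036 = 0.00396
  Transmitter T3: 0.17 × 0.196 = 0.03332
Sum = 0.09754.
P(Transmitter T5 | narrowband) = 0.05336/0.09754 ≈ 0.5471
P(Transmitter T4 | narrowband) = 0.0051/0.09754 ≈ 0.0523
P(Transmitter T2 | narrowband) = 0.0018/0.09754 ≈ 0.0185
P(Transmitter T1 | narrowband) = 0.00396/0.09754 ≈ 0.0406
P(Transmitter T3 | narrowband) = 0.03332/0.09754 ≈ 0.3416

Transmitter T5 0.5471, Transmitter T4 0.0523, Transmitter T2 0.0185, Transmitter T1 0.0406, Transmitter T3 0.3416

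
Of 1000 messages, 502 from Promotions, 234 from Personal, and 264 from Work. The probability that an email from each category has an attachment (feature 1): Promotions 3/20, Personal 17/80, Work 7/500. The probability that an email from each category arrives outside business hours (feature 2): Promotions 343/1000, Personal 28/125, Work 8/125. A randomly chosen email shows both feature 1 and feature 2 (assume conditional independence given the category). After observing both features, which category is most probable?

Promotions

Unnormalized posteriors (prior × likelihood):
  Promotions: 0.502 × 0.15 × 0.343 = 0.0258279
  Personal: 0.234 × 0.2125 × 0.224 = 0.0111384
  Work: 0.264 × 0.014 × 0.064 = 0.000236544
Sum = 0.037202844.
Largest term belongs to Promotions, so Promotions is most probable.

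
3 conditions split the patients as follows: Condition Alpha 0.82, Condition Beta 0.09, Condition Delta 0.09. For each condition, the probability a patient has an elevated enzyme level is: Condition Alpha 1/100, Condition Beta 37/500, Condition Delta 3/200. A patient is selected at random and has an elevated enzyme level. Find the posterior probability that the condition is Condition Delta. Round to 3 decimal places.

Unnormalized posteriors (prior × likelihood):
  Condition Alpha: 0.82 × 0.01 = 0.0082
  Condition Beta: 0.09 × 0.074 = 0.00666
  Condition Delta: 0.09 × 0.015 = 0.00135
Normalizing constant = 0.01621.
P(Condition Delta | evidence) = 0.00135 / 0.01621 ≈ 0.083.

0.083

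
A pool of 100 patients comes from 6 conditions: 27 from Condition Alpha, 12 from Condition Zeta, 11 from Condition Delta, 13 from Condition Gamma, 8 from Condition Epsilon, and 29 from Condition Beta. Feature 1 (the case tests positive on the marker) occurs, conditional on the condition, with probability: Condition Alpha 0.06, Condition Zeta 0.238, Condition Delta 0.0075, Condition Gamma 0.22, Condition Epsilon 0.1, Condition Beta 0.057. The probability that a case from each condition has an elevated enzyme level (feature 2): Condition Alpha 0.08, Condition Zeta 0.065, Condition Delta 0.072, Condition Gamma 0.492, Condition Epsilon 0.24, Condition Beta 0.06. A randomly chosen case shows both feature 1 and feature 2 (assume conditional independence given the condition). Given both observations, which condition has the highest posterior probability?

Condition Gamma

Prior × likelihood for each hypothesis:
  Condition Alpha: 0.27 × 0.06 × 0.08 = 0.001296
  Condition Zeta: 0.12 × 0.238 × 0.065 = 0.0018564
  Condition Delta: 0.11 × 0.0075 × 0.072 = 0.0000594
  Condition Gamma: 0.13 × 0.22 × 0.492 = 0.0140712
  Condition Epsilon: 0.08 × 0.1 × 0.24 = 0.00192
  Condition Beta: 0.29 × 0.057 × 0.06 = 0.0009918
Sum = 0.0201948.
Largest term belongs to Condition Gamma, so Condition Gamma is most probable.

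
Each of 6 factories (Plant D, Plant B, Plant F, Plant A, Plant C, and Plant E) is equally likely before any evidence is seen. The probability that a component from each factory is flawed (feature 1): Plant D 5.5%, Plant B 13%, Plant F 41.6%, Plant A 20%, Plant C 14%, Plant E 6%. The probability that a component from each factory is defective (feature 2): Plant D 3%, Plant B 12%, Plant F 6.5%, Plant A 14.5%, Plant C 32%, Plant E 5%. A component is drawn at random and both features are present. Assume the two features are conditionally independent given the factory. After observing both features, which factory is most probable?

Plant C

Since the prior is uniform, the posterior is proportional to the likelihood:
  Plant D: 0.055 × 0.03 = 0.00165
  Plant B: 0.13 × 0.12 = 0.0156
  Plant F: 0.416 × 0.065 = 0.02704
  Plant A: 0.2 × 0.145 = 0.029
  Plant C: 0.14 × 0.32 = 0.0448
  Plant E: 0.06 × 0.05 = 0.003
Total = 0.12109.
Largest term belongs to Plant C, so Plant C is most probable.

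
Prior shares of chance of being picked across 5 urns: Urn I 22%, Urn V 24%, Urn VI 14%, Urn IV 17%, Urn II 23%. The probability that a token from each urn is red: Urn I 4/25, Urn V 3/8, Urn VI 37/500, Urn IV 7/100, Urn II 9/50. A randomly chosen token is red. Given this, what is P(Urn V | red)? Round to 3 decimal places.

0.477

Prior × likelihood for each hypothesis:
  Urn I: 0.22 × 0.16 = 0.0352
  Urn V: 0.24 × 0.375 = 0.09
  Urn VI: 0.14 × 0.074 = 0.01036
  Urn IV: 0.17 × 0.07 = 0.0119
  Urn II: 0.23 × 0.18 = 0.0414
Total = 0.18886.
P(Urn V | evidence) = 0.09 / 0.18886 ≈ 0.477.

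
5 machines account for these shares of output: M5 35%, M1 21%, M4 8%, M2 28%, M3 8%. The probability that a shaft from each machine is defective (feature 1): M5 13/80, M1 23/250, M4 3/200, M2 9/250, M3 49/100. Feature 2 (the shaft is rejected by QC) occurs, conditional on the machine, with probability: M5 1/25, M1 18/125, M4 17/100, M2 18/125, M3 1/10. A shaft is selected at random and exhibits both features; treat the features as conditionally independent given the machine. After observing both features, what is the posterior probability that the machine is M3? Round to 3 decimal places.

0.369

By Bayes' rule, posterior ∝ prior × likelihood:
  M5: 0.35 × 0.1625 × 0.04 = 0.002275
  M1: 0.21 × 0.092 × 0.144 = 0.00278208
  M4: 0.08 × 0.015 × 0.17 = 0.000204
  M2: 0.28 × 0.036 × 0.144 = 0.00145152
  M3: 0.08 × 0.49 × 0.1 = 0.00392
Sum = 0.0106326.
P(M3 | evidence) = 0.00392 / 0.0106326 ≈ 0.369.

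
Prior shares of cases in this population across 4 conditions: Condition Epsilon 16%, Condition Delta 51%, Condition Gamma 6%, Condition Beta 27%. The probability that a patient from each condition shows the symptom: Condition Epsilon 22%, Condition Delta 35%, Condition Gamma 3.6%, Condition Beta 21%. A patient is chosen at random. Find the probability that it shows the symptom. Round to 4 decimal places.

By Bayes' rule, posterior ∝ prior × likelihood:
  Condition Epsilon: 0.16 × 0.22 = 0.0352
  Condition Delta: 0.51 × 0.35 = 0.1785
  Condition Gamma: 0.06 × 0.036 = 0.00216
  Condition Beta: 0.27 × 0.21 = 0.0567
P(symptomatic) = 0.0352 + 0.1785 + 0.00216 + 0.0567 = 0.27256 → 0.2726.

0.2726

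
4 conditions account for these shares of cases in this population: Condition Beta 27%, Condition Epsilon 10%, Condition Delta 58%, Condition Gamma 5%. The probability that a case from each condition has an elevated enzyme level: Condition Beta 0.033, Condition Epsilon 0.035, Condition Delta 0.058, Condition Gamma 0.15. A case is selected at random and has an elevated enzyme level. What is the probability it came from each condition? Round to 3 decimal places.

Prior × likelihood for each hypothesis:
  Condition Beta: 0.27 × 0.033 = 0.00891
  Condition Epsilon: 0.1 × 0.035 = 0.0035
  Condition Delta: 0.58 × 0.058 = 0.03364
  Condition Gamma: 0.05 × 0.15 = 0.0075
Sum = 0.05355.
P(Condition Beta | elevated) = 0.00891/0.05355 ≈ 0.166
P(Condition Epsilon | elevated) = 0.0035/0.05355 ≈ 0.065
P(Condition Delta | elevated) = 0.03364/0.05355 ≈ 0.628
P(Condition Gamma | elevated) = 0.0075/0.05355 ≈ 0.140
(Check: 0.166+0.065+0.628+0.140 = 0.999.)

Condition Beta 0.166, Condition Epsilon 0.065, Condition Delta 0.628, Condition Gamma 0.140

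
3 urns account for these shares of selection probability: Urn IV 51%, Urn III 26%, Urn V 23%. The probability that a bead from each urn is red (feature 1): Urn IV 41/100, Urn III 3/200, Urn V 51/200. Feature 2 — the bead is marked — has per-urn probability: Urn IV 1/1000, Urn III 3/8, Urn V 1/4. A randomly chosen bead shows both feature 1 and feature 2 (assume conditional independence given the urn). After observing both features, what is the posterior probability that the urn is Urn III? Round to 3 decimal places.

0.090

Prior × likelihood for each hypothesis:
  Urn IV: 0.51 × 0.41 × 0.001 = 0.0002091
  Urn III: 0.26 × 0.015 × 0.375 = 0.0014625
  Urn V: 0.23 × 0.255 × 0.25 = 0.0146625
Sum = 0.0163341.
P(Urn III | evidence) = 0.0014625 / 0.0163341 ≈ 0.090.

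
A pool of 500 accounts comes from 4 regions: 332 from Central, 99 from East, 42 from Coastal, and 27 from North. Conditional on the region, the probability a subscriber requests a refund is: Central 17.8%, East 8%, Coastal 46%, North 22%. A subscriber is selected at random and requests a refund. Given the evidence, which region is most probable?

Compute prior × likelihood for every hypothesis:
  Central: 0.664 × 0.178 = 0.118192
  East: 0.198 × 0.08 = 0.01584
  Coastal: 0.084 × 0.46 = 0.03864
  North: 0.054 × 0.22 = 0.01188
Normalizing constant = 0.184552.
Largest term belongs to Central, so Central is most probable.

Central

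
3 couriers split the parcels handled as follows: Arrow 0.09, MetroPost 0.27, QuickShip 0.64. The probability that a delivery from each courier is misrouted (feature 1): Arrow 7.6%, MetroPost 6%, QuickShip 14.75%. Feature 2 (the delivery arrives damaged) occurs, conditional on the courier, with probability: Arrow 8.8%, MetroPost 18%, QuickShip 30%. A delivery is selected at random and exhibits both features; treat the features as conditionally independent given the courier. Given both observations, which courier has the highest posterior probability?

Compute prior × likelihood for every hypothesis:
  Arrow: 0.09 × 0.076 × 0.088 = 0.00060192
  MetroPost: 0.27 × 0.06 × 0.18 = 0.002916
  QuickShip: 0.64 × 0.1475 × 0.3 = 0.02832
Normalizing constant = 0.03183792.
Largest term belongs to QuickShip, so QuickShip is most probable.

QuickShip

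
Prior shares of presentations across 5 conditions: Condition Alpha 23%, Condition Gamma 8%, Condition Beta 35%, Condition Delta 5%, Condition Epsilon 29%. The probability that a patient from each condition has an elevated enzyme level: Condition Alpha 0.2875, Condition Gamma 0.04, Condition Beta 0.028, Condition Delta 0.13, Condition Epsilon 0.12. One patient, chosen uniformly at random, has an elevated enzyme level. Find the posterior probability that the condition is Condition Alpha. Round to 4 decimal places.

By Bayes' rule, posterior ∝ prior × likelihood:
  Condition Alpha: 0.23 × 0.2875 = 0.066125
  Condition Gamma: 0.08 × 0.04 = 0.0032
  Condition Beta: 0.35 × 0.028 = 0.0098
  Condition Delta: 0.05 × 0.13 = 0.0065
  Condition Epsilon: 0.29 × 0.12 = 0.0348
Total = 0.120425.
P(Condition Alpha | evidence) = 0.066125 / 0.120425 ≈ 0.5491.

0.5491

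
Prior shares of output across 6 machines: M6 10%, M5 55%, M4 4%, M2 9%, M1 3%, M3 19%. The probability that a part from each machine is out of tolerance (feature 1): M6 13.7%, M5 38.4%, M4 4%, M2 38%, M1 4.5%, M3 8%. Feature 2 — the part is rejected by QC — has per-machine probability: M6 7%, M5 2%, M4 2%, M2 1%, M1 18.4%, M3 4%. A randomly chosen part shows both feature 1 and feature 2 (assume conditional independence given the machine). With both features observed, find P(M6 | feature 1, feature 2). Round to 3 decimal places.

Prior × likelihood for each hypothesis:
  M6: 0.1 × 0.137 × 0.07 = 0.000959
  M5: 0.55 × 0.384 × 0.02 = 0.004224
  M4: 0.04 × 0.04 × 0.02 = 0.000032
  M2: 0.09 × 0.38 × 0.01 = 0.000342
  M1: 0.03 × 0.045 × 0.184 = 0.0002484
  M3: 0.19 × 0.08 × 0.04 = 0.000608
Normalizing constant = 0.0064134.
P(M6 | evidence) = 0.000959 / 0.0064134 ≈ 0.150.

0.150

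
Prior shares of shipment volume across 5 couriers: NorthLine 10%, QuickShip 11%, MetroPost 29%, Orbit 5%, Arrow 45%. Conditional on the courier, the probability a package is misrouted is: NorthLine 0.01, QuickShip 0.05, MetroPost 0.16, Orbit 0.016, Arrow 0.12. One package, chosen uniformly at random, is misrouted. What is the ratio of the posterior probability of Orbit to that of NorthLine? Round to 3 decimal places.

Unnormalized posteriors (prior × likelihood):
  NorthLine: 0.1 × 0.01 = 0.001
  QuickShip: 0.11 × 0.05 = 0.0055
  MetroPost: 0.29 × 0.16 = 0.0464
  Orbit: 0.05 × 0.016 = 0.0008
  Arrow: 0.45 × 0.12 = 0.054
Sum = 0.1077.
The ratio is 0.0008 / 0.001 (the normalizer cancels) = 0.800.

0.800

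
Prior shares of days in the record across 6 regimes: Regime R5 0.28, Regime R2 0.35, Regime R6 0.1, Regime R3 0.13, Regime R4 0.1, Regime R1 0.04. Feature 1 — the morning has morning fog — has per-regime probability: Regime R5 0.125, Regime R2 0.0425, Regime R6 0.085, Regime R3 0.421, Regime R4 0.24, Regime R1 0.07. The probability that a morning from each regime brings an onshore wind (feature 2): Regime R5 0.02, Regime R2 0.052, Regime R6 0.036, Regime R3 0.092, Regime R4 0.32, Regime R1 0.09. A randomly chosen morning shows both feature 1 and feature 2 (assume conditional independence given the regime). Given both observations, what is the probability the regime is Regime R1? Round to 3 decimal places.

Compute prior × likelihood for every hypothesis:
  Regime R5: 0.28 × 0.125 × 0.02 = 0.0007
  Regime R2: 0.35 × 0.0425 × 0.052 = 0.0007735
  Regime R6: 0.1 × 0.085 × 0.036 = 0.000306
  Regime R3: 0.13 × 0.421 × 0.092 = 0.00503516
  Regime R4: 0.1 × 0.24 × 0.32 = 0.00768
  Regime R1: 0.04 × 0.07 × 0.09 = 0.000252
Total = 0.01474666.
P(Regime R1 | evidence) = 0.000252 / 0.01474666 ≈ 0.017.

0.017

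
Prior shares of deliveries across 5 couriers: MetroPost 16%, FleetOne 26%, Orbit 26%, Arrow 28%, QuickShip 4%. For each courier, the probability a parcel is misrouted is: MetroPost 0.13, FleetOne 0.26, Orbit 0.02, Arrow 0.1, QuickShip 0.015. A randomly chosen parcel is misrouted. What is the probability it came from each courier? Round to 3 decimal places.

Unnormalized posteriors (prior × likelihood):
  MetroPost: 0.16 × 0.13 = 0.0208
  FleetOne: 0.26 × 0.26 = 0.0676
  Orbit: 0.26 × 0.02 = 0.0052
  Arrow: 0.28 × 0.1 = 0.028
  QuickShip: 0.04 × 0.015 = 0.0006
Normalizing constant = 0.1222.
P(MetroPost | misrouted) = 0.0208/0.1222 ≈ 0.170
P(FleetOne | misrouted) = 0.0676/0.1222 ≈ 0.553
P(Orbit | misrouted) = 0.0052/0.1222 ≈ 0.043
P(Arrow | misrouted) = 0.028/0.1222 ≈ 0.229
P(QuickShip | misrouted) = 0.0006/0.1222 ≈ 0.005
(Check: 0.170+0.553+0.043+0.229+0.005 = 1.000.)

MetroPost 0.170, FleetOne 0.553, Orbit 0.043, Arrow 0.229, QuickShip 0.005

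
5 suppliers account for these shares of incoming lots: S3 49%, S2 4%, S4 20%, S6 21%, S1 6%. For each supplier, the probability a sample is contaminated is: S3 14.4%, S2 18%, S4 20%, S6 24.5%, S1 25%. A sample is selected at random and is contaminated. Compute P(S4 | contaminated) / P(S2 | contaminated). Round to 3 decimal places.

Unnormalized posteriors (prior × likelihood):
  S3: 0.49 × 0.144 = 0.07056
  S2: 0.04 × 0.18 = 0.0072
  S4: 0.2 × 0.2 = 0.04
  S6: 0.21 × 0.245 = 0.05145
  S1: 0.06 × 0.25 = 0.015
Total = 0.18421.
The ratio is 0.04 / 0.0072 (the normalizer cancels) = 5.556.

5.556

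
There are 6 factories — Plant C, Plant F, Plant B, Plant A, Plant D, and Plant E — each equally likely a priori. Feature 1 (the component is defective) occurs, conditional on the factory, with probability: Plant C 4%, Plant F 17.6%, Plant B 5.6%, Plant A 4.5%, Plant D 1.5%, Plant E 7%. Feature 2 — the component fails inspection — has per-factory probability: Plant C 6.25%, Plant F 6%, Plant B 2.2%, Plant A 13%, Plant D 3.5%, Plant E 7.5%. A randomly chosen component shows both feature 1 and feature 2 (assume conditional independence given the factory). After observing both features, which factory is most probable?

Plant F

With a uniform prior (1/6 each), posterior ∝ likelihood:
  Plant C: 0.04 × 0.0625 = 0.0025
  Plant F: 0.176 × 0.06 = 0.01056
  Plant B: 0.056 × 0.022 = 0.001232
  Plant A: 0.045 × 0.13 = 0.00585
  Plant D: 0.015 × 0.035 = 0.000525
  Plant E: 0.07 × 0.075 = 0.00525
Normalizing constant = 0.025917.
Largest term belongs to Plant F, so Plant F is most probable.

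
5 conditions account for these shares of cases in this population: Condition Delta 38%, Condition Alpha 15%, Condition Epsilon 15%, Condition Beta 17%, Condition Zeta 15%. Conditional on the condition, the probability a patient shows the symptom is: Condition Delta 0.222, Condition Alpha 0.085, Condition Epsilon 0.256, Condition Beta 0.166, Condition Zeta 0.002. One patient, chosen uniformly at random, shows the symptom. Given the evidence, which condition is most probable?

Prior × likelihood for each hypothesis:
  Condition Delta: 0.38 × 0.222 = 0.08436
  Condition Alpha: 0.15 × 0.085 = 0.01275
  Condition Epsilon: 0.15 × 0.256 = 0.0384
  Condition Beta: 0.17 × 0.166 = 0.02822
  Condition Zeta: 0.15 × 0.002 = 0.0003
Sum = 0.16403.
Largest term belongs to Condition Delta, so Condition Delta is most probable.

Condition Delta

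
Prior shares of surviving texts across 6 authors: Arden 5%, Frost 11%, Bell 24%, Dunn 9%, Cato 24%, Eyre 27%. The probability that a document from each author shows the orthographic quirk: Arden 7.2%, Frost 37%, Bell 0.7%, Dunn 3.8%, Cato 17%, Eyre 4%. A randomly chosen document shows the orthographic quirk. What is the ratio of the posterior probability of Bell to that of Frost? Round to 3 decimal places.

By Bayes' rule, posterior ∝ prior × likelihood:
  Arden: 0.05 × 0.072 = 0.0036
  Frost: 0.11 × 0.37 = 0.0407
  Bell: 0.24 × 0.007 = 0.00168
  Dunn: 0.09 × 0.038 = 0.00342
  Cato: 0.24 × 0.17 = 0.0408
  Eyre: 0.27 × 0.04 = 0.0108
Normalizing constant = 0.101.
The ratio is 0.00168 / 0.0407 (the normalizer cancels) = 0.041.

0.041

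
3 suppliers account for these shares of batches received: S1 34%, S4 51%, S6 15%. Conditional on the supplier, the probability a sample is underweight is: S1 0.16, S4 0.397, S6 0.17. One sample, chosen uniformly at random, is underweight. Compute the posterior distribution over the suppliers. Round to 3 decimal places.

S1 0.193, S4 0.717, S6 0.090

Unnormalized posteriors (prior × likelihood):
  S1: 0.34 × 0.16 = 0.0544
  S4: 0.51 × 0.397 = 0.20247
  S6: 0.15 × 0.17 = 0.0255
Normalizing constant = 0.28237.
P(S1 | underweight) = 0.0544/0.28237 ≈ 0.193
P(S4 | underweight) = 0.20247/0.28237 ≈ 0.717
P(S6 | underweight) = 0.0255/0.28237 ≈ 0.090
(Check: 0.193+0.717+0.090 = 1.000.)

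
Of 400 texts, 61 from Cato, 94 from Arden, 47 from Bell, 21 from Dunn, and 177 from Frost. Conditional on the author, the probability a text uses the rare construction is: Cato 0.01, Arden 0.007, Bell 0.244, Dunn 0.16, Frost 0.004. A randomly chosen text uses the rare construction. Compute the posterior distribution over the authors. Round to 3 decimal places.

Cato 0.036, Arden 0.039, Bell 0.682, Dunn 0.200, Frost 0.042

Unnormalized posteriors (prior × likelihood):
  Cato: 0.1525 × 0.01 = 0.001525
  Arden: 0.235 × 0.007 = 0.001645
  Bell: 0.1175 × 0.244 = 0.02867
  Dunn: 0.0525 × 0.16 = 0.0084
  Frost: 0.4425 × 0.004 = 0.00177
Normalizing constant = 0.04201.
P(Cato | rare-form) = 0.001525/0.04201 ≈ 0.036
P(Arden | rare-form) = 0.001645/0.04201 ≈ 0.039
P(Bell | rare-form) = 0.02867/0.04201 ≈ 0.682
P(Dunn | rare-form) = 0.0084/0.04201 ≈ 0.200
P(Frost | rare-form) = 0.00177/0.04201 ≈ 0.042
(Check: 0.036+0.039+0.682+0.200+0.042 = 0.999.)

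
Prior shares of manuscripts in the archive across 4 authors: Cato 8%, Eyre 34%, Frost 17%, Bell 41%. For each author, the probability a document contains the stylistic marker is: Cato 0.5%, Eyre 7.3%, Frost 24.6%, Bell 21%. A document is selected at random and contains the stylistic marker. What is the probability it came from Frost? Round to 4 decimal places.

Compute prior × likelihood for every hypothesis:
  Cato: 0.08 × 0.005 = 0.0004
  Eyre: 0.34 × 0.073 = 0.02482
  Frost: 0.17 × 0.246 = 0.04182
  Bell: 0.41 × 0.21 = 0.0861
Sum = 0.15314.
P(Frost | evidence) = 0.04182 / 0.15314 ≈ 0.2731.

0.2731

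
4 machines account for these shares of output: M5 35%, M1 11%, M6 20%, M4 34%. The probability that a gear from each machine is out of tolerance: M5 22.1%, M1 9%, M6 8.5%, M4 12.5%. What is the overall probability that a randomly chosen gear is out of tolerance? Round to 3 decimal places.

Unnormalized posteriors (prior × likelihood):
  M5: 0.35 × 0.221 = 0.07735
  M1: 0.11 × 0.09 = 0.0099
  M6: 0.2 × 0.085 = 0.017
  M4: 0.34 × 0.125 = 0.0425
P(oversize) = 0.07735 + 0.0099 + 0.017 + 0.0425 = 0.14675 → 0.147.

0.147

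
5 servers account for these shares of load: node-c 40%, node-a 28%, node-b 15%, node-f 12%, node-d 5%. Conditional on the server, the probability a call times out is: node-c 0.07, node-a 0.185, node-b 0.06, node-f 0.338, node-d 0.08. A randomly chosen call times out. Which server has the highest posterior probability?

By Bayes' rule, posterior ∝ prior × likelihood:
  node-c: 0.4 × 0.07 = 0.028
  node-a: 0.28 × 0.185 = 0.0518
  node-b: 0.15 × 0.06 = 0.009
  node-f: 0.12 × 0.338 = 0.04056
  node-d: 0.05 × 0.08 = 0.004
Normalizing constant = 0.13336.
Largest term belongs to node-a, so node-a is most probable.

node-a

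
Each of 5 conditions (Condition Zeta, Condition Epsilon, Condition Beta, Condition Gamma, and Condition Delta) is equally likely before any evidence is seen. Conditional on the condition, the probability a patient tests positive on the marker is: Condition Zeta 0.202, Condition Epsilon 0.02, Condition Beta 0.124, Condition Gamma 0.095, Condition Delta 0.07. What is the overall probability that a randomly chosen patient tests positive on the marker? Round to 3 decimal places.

0.102

With a uniform prior (1/5 each), posterior ∝ likelihood:
  Condition Zeta: 0.202
  Condition Epsilon: 0.02
  Condition Beta: 0.124
  Condition Gamma: 0.095
  Condition Delta: 0.07
P(marker-positive) = (1/5) × (0.202 + 0.02 + 0.124 + 0.095 + 0.07) = 0.511/5 ≈ 0.102.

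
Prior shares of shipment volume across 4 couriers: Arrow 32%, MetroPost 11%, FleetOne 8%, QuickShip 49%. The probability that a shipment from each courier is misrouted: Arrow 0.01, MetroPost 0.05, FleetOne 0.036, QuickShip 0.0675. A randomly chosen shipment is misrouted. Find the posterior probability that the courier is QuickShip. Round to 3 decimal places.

0.741

By Bayes' rule, posterior ∝ prior × likelihood:
  Arrow: 0.32 × 0.01 = 0.0032
  MetroPost: 0.11 × 0.05 = 0.0055
  FleetOne: 0.08 × 0.036 = 0.00288
  QuickShip: 0.49 × 0.0675 = 0.033075
Sum = 0.044655.
P(QuickShip | evidence) = 0.033075 / 0.044655 ≈ 0.741.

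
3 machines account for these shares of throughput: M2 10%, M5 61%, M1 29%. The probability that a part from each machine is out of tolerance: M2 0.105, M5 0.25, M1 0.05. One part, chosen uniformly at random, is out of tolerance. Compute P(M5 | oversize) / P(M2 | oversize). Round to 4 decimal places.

14.5238

Unnormalized posteriors (prior × likelihood):
  M2: 0.1 × 0.105 = 0.0105
  M5: 0.61 × 0.25 = 0.1525
  M1: 0.29 × 0.05 = 0.0145
Sum = 0.1775.
The ratio is 0.1525 / 0.0105 (the normalizer cancels) = 14.5238.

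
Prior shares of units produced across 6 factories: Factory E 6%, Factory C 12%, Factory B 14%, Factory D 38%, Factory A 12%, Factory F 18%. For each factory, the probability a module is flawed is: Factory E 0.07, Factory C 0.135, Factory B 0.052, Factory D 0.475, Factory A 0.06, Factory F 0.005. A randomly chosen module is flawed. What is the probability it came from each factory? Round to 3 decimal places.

Factory E 0.019, Factory C 0.075, Factory B 0.034, Factory D 0.835, Factory A 0.033, Factory F 0.004

Compute prior × likelihood for every hypothesis:
  Factory E: 0.06 × 0.07 = 0.0042
  Factory C: 0.12 × 0.135 = 0.0162
  Factory B: 0.14 × 0.052 = 0.00728
  Factory D: 0.38 × 0.475 = 0.1805
  Factory A: 0.12 × 0.06 = 0.0072
  Factory F: 0.18 × 0.005 = 0.0009
Sum = 0.21628.
P(Factory E | flawed) = 0.0042/0.21628 ≈ 0.019
P(Factory C | flawed) = 0.0162/0.21628 ≈ 0.075
P(Factory B | flawed) = 0.00728/0.21628 ≈ 0.034
P(Factory D | flawed) = 0.1805/0.21628 ≈ 0.835
P(Factory A | flawed) = 0.0072/0.21628 ≈ 0.033
P(Factory F | flawed) = 0.0009/0.21628 ≈ 0.004
(Check: 0.019+0.075+0.034+0.835+0.033+0.004 = 1.000.)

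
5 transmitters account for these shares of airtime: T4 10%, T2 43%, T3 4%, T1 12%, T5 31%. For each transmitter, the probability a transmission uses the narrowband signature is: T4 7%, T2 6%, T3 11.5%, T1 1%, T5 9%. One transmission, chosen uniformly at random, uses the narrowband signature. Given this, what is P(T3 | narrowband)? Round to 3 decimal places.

By Bayes' rule, posterior ∝ prior × likelihood:
  T4: 0.1 × 0.07 = 0.007
  T2: 0.43 × 0.06 = 0.0258
  T3: 0.04 × 0.115 = 0.0046
  T1: 0.12 × 0.01 = 0.0012
  T5: 0.31 × 0.09 = 0.0279
Total = 0.0665.
P(T3 | evidence) = 0.0046 / 0.0665 ≈ 0.069.

0.069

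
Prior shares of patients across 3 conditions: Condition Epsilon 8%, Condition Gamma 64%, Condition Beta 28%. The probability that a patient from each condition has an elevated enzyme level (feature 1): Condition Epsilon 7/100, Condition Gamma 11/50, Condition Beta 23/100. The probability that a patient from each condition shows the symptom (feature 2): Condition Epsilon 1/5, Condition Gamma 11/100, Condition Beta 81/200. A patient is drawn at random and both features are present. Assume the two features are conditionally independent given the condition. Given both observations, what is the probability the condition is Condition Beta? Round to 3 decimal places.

Prior × likelihood for each hypothesis:
  Condition Epsilon: 0.08 × 0.07 × 0.2 = 0.00112
  Condition Gamma: 0.64 × 0.22 × 0.11 = 0.015488
  Condition Beta: 0.28 × 0.23 × 0.405 = 0.026082
Normalizing constant = 0.04269.
P(Condition Beta | evidence) = 0.026082 / 0.04269 ≈ 0.611.

0.611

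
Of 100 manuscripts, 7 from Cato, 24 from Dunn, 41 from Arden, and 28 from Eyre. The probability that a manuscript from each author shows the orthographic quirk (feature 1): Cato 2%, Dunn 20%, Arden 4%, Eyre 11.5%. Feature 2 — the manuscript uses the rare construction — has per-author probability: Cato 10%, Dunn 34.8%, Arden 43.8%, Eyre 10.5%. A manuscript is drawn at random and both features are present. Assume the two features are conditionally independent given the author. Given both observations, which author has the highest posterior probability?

Dunn

By Bayes' rule, posterior ∝ prior × likelihood:
  Cato: 0.07 × 0.02 × 0.1 = 0.00014
  Dunn: 0.24 × 0.2 × 0.348 = 0.016704
  Arden: 0.41 × 0.04 × 0.438 = 0.0071832
  Eyre: 0.28 × 0.115 × 0.105 = 0.003381
Total = 0.0274082.
Largest term belongs to Dunn, so Dunn is most probable.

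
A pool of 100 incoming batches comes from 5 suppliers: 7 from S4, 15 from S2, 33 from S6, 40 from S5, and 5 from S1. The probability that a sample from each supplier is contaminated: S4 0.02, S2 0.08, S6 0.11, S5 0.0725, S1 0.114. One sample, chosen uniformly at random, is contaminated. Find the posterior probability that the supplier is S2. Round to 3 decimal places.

0.142

Prior × likelihood for each hypothesis:
  S4: 0.07 × 0.02 = 0.0014
  S2: 0.15 × 0.08 = 0.012
  S6: 0.33 × 0.11 = 0.0363
  S5: 0.4 × 0.0725 = 0.029
  S1: 0.05 × 0.114 = 0.0057
Normalizing constant = 0.0844.
P(S2 | evidence) = 0.012 / 0.0844 ≈ 0.142.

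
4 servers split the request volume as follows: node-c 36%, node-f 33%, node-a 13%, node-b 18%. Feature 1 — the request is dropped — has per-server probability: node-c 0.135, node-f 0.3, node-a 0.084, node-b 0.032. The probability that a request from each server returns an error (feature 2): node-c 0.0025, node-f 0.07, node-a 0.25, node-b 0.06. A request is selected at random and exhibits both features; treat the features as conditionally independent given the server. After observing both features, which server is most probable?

By Bayes' rule, posterior ∝ prior × likelihood:
  node-c: 0.36 × 0.135 × 0.0025 = 0.0001215
  node-f: 0.33 × 0.3 × 0.07 = 0.00693
  node-a: 0.13 × 0.084 × 0.25 = 0.00273
  node-b: 0.18 × 0.032 × 0.06 = 0.0003456
Normalizing constant = 0.0101271.
Largest term belongs to node-f, so node-f is most probable.

node-f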